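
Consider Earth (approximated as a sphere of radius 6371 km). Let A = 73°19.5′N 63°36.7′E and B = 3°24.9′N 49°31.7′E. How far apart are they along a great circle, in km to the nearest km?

7832 km

With latitudes φ₁ = 73.325°, φ₂ = 3.415° and longitude difference Δλ = -14.083°:
cos c = sin φ₁ sin φ₂ + cos φ₁ cos φ₂ cos Δλ = (0.9579)(0.0596) + (0.2869)(0.9982)(0.9699) = 0.33489,
so c = arccos(0.33489) = 1.22931 rad.
Distance = R·c = 6371 × 1.2293 ≈ 7832 km.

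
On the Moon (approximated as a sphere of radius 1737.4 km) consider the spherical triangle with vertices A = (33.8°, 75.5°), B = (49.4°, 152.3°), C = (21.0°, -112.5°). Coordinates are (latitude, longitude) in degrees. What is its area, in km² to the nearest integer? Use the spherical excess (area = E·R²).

2146102 km²

Side lengths (central angles): a = 1.3520, b = 2.1759, c = 0.9934 rad; semiperimeter s = 2.2607.
By l'Huilier's theorem, tan(E/4) = √[tan(s/2) tan((s−a)/2) tan((s−b)/2) tan((s−c)/2)], giving spherical excess E = 0.7110 rad.
Area = E·R² = 0.7110 × (1737.4)² ≈ 2146102 km².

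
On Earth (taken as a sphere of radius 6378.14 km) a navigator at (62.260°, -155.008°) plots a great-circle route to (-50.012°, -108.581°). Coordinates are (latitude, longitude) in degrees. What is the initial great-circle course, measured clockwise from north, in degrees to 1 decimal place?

148.1°

Δλ = 46.427° = 0.8103 rad.
y = sin Δλ · cos φ₂ = (0.7245)(0.6426) = 0.4656
x = cos φ₁ sin φ₂ − sin φ₁ cos φ₂ cos Δλ = (0.4655)(-0.7662) − (0.8851)(0.6426)(0.6893) = -0.7487
θ = atan2(y, x) = 148.12°, so the bearing is 148.1°.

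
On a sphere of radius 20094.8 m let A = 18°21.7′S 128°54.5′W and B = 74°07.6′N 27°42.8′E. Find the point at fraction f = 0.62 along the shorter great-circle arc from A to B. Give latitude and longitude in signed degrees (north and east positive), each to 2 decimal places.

56.94°, -115.63°

The central angle between A and B is δ = 2.1428 rad.
With f = 0.62, the slerp weights are sin((1−f)δ)/sin δ = 0.8649 and sin(fδ)/sin δ = 1.1545.
Weighted sum of the unit vectors: (0.8649)·(-0.5961,-0.7385,-0.3150) + (1.1545)·(0.2421,0.1272,0.9619) = (-0.2360, -0.4919, 0.8381).
Converting back: φ = atan2(z, √(x²+y²)) = 56.94°, λ = atan2(y, x) = -115.63°.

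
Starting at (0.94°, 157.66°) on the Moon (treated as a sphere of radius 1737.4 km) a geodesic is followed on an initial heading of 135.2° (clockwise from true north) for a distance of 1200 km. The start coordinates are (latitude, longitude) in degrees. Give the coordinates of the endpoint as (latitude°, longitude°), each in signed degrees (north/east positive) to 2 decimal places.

Angular distance δ = d/R = 1200/1737.4 = 0.69069 rad; initial bearing θ = 2.3597 rad.
sin φ₂ = sin φ₁ cos δ + cos φ₁ sin δ cos θ = (0.0164)(0.7708) + (0.9999)(0.6371)(-0.7096) = -0.4393, so φ₂ = -26.06°.
Δλ = atan2(sin θ sin δ cos φ₁, cos δ − sin φ₁ sin φ₂) = atan2(0.4488, 0.7780) = 29.981°.
λ₂ = 157.660° + 29.981° = 187.64° → -172.36° after wrapping to (−180°, 180°].

-26.06°, -172.36°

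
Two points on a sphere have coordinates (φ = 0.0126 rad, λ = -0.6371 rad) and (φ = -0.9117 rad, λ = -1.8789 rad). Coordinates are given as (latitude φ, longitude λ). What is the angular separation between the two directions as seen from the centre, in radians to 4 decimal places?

1.3818 rad

Let φ₁ = 0.0126 rad, φ₂ = -0.9117 rad, and Δλ = -1.2418 rad.
Haversine: a = sin²(Δφ/2) + cos φ₁ cos φ₂ sin²(Δλ/2) = 0.1988 + (0.9999)(0.6124)(0.3385) = 0.40606.
Central angle c = 2·arcsin(√a) = 1.38179 rad.
So the angular separation is 1.3818 rad.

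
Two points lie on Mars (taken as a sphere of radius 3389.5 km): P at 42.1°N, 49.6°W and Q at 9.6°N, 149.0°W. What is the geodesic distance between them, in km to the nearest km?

5350 km

Let φ₁ = 0.7348 rad, φ₂ = 0.1676 rad, and Δλ = -1.7349 rad.
cos c = sin φ₁ sin φ₂ + cos φ₁ cos φ₂ cos Δλ = (0.6704)(0.1668) + (0.7420)(0.9860)(-0.1633) = -0.00768,
so c = arccos(-0.00768) = 1.57848 rad.
Distance = R·c = 3389.5 × 1.5785 ≈ 5350 km.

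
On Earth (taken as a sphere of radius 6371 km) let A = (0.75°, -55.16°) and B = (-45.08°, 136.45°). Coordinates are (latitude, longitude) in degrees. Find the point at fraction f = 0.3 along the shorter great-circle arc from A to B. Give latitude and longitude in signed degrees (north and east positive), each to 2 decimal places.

Central angle δ = 2.3474 rad. Interpolating on the sphere with fraction f = 0.3:
P = [sin((1−f)δ)·A + sin(fδ)·B] / sin δ = 1.3983·A + 0.9077·B in Cartesian coordinates,
giving P = (0.3342, -0.7060, -0.6244), i.e. latitude -38.64°, longitude -64.67°.

-38.64°, -64.67°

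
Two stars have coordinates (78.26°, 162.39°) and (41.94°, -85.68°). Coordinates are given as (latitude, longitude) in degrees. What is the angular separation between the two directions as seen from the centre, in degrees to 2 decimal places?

53.28°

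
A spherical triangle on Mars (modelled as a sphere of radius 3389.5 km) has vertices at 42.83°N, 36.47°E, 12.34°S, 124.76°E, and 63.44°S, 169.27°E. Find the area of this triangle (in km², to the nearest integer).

13960669 km²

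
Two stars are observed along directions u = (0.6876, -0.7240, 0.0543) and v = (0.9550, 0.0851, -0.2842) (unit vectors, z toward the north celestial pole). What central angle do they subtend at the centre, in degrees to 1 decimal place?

u·v = 0.5796; |u| = 1.0000, |v| = 1.0000.
cos θ = (u·v)/(|u||v|) = 0.5796, so θ = 54.6°.

54.6°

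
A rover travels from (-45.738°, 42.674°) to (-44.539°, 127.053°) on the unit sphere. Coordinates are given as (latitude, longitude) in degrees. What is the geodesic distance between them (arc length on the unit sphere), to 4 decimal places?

0.9872

In radians: φ₁ = -0.7983, φ₂ = -0.7774, Δλ = 84.379° = 1.4727 rad.
Haversine: a = sin²(Δφ/2) + cos φ₁ cos φ₂ sin²(Δλ/2) = 0.0001 + (0.6979)(0.7128)(0.4510) = 0.22448.
Central angle c = 2·arcsin(√a) = 0.98719 rad.
On the unit sphere the arc length equals the central angle: 0.9872.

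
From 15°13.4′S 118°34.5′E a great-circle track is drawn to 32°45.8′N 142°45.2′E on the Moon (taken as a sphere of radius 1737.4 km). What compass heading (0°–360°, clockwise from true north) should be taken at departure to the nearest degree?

25°

Δλ = 24.178° = 0.4220 rad.
y = sin Δλ · cos φ₂ = (0.4096)(0.8409) = 0.3444
x = cos φ₁ sin φ₂ − sin φ₁ cos φ₂ cos Δλ = (0.9649)(0.5412) − (-0.2626)(0.8409)(0.9123) = 0.7236
θ = atan2(y, x) = 25.45°, so the bearing is 25°.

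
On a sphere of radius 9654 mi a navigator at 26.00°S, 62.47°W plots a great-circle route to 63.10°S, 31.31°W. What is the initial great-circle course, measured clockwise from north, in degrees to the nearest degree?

With φ₁ = -0.4538, φ₂ = -1.1013, Δλ = 0.5438 rad, the forward-azimuth formula gives
θ = atan2( sin Δλ cos φ₂ , cos φ₁ sin φ₂ − sin φ₁ cos φ₂ cos Δλ ) = atan2(0.2341, -0.6318) = 159.67°.
So the initial bearing is 160°.

160°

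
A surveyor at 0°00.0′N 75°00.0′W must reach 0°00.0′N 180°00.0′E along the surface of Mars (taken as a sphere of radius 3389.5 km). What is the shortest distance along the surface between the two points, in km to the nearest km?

With latitudes φ₁ = 0.000°, φ₂ = 0.000° and longitude difference Δλ = -105.000°:
cos c = sin φ₁ sin φ₂ + cos φ₁ cos φ₂ cos Δλ = (0.0000)(0.0000) + (1.0000)(1.0000)(-0.2588) = -0.25882,
so c = arccos(-0.25882) = 1.83260 rad.
Distance = R·c = 3389.5 × 1.8326 ≈ 6212 km.

6212 km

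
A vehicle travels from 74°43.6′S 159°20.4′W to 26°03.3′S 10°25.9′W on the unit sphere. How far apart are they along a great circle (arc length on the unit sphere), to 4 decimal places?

1.3479

With latitudes φ₁ = -74.727°, φ₂ = -26.055° and longitude difference Δλ = 148.908°:
cos c = sin φ₁ sin φ₂ + cos φ₁ cos φ₂ cos Δλ = (-0.9647)(-0.4392) + (0.2634)(0.8984)(-0.8563) = 0.22106,
so c = arccos(0.22106) = 1.34789 rad.
On the unit sphere the arc length equals the central angle: 1.3479.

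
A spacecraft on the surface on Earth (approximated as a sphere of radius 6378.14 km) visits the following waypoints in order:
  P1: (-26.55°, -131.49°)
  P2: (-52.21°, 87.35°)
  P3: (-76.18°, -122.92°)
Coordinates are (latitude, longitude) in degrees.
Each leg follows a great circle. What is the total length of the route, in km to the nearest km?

16071 km

Leg P1→P2: central angle 1.6446 rad, distance 10489.4 km.
Leg P2→P3: central angle 0.8750 rad, distance 5581.1 km.
Total: 10489.4 + 5581.1 ≈ 16071 km.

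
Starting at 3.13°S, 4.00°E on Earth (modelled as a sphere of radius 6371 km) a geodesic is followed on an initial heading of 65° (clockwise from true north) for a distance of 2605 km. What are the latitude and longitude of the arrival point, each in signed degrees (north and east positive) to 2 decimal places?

Angular distance δ = d/R = 2605/6371 = 0.40888 rad; initial bearing θ = 1.1345 rad.
sin φ₂ = sin φ₁ cos δ + cos φ₁ sin δ cos θ = (-0.0546)(0.9176) + (0.9985)(0.3976)(0.4226) = 0.1177, so φ₂ = 6.76°.
Δλ = atan2(sin θ sin δ cos φ₁, cos δ − sin φ₁ sin φ₂) = atan2(0.3598, 0.9240) = 21.276°.
λ₂ = 4.000° + 21.276° = 25.28°.

6.76°, 25.28°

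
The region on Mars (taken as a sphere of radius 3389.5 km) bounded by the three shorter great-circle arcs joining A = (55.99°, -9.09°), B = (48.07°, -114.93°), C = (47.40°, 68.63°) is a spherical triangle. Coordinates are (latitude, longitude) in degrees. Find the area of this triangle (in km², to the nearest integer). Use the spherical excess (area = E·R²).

Side lengths (central angles): a = 1.4744, b = 0.8083, c = 1.0302 rad; semiperimeter s = 1.6565.
By l'Huilier's theorem, tan(E/4) = √[tan(s/2) tan((s−a)/2) tan((s−b)/2) tan((s−c)/2)], giving spherical excess E = 0.4800 rad.
Area = E·R² = 0.4800 × (3389.5)² ≈ 5514054 km².

5514054 km²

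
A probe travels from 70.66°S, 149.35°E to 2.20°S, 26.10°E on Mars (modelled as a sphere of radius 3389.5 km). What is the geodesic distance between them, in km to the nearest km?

5818 km

With latitudes φ₁ = -70.660°, φ₂ = -2.200° and longitude difference Δλ = -123.250°:
cos c = sin φ₁ sin φ₂ + cos φ₁ cos φ₂ cos Δλ = (-0.9436)(-0.0384) + (0.3312)(0.9993)(-0.5483) = -0.14522,
so c = arccos(-0.14522) = 1.71654 rad.
Distance = R·c = 3389.5 × 1.7165 ≈ 5818 km.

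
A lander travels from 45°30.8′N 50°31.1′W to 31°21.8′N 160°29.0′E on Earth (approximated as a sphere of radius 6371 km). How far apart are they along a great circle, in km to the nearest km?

10913 km

With latitudes φ₁ = 45.513°, φ₂ = 31.363° and longitude difference Δλ = -148.998°:
Haversine: a = sin²(Δφ/2) + cos φ₁ cos φ₂ sin²(Δλ/2) = 0.0152 + (0.7007)(0.8539)(0.9286) = 0.57079.
Central angle c = 2·arcsin(√a) = 1.71285 rad.
Distance = R·c = 6371 × 1.7128 ≈ 10913 km.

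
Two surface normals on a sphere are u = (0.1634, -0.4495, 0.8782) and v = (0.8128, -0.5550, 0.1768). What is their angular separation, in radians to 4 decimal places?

u·v = 0.5375; |u| = 1.0000, |v| = 1.0000.
cos θ = (u·v)/(|u||v|) = 0.5376, so θ = 1.0032 rad.

1.0032 rad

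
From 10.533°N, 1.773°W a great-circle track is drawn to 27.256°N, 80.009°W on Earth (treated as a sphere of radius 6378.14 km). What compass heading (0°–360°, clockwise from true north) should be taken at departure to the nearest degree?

296°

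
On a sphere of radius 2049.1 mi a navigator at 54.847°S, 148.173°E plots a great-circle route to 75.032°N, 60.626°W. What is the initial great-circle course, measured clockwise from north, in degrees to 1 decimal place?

With φ₁ = -0.9573, φ₂ = 1.3096, Δλ = 2.6390 rad, the forward-azimuth formula gives
θ = atan2( sin Δλ cos φ₂ , cos φ₁ sin φ₂ − sin φ₁ cos φ₂ cos Δλ ) = atan2(0.1244, 0.3712) = 18.53°.
So the initial bearing is 18.5°.

18.5°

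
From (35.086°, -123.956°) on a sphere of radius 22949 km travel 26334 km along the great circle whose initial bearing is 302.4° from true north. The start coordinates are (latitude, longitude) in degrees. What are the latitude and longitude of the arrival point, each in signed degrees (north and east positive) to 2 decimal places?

Angular distance δ = d/R = 26334/22949 = 1.14750 rad; initial bearing θ = 5.2779 rad.
sin φ₂ = sin φ₁ cos δ + cos φ₁ sin δ cos θ = (0.5748)(0.4108) + (0.8183)(0.9117)(0.5358) = 0.6359, so φ₂ = 39.48°.
Δλ = atan2(sin θ sin δ cos φ₁, cos δ − sin φ₁ sin φ₂) = atan2(-0.6299, 0.0453) = -85.890°.
λ₂ = -123.956° − 85.890° = -209.85° → 150.15° after wrapping to (−180°, 180°].

39.48°, 150.15°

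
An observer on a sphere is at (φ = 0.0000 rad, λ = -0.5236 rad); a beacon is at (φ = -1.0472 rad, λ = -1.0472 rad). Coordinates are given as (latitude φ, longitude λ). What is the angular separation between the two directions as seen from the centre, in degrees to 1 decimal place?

64.3°

In radians: φ₁ = 0.0000, φ₂ = -1.0472, Δλ = -30.000° = -0.5236 rad.
Haversine: a = sin²(Δφ/2) + cos φ₁ cos φ₂ sin²(Δλ/2) = 0.2500 + (1.0000)(0.5000)(0.0670) = 0.28349.
Central angle c = 2·arcsin(√a) = 1.12297 rad.
So the angular separation is 64.3°.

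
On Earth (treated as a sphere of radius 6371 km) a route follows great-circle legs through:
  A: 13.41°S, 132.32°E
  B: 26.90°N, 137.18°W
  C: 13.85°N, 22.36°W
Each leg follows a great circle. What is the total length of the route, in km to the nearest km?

Leg A→B: central angle 1.6835 rad, distance 10725.8 km.
Leg B→C: central angle 1.8288 rad, distance 11651.4 km.
Total: 10725.8 + 11651.4 ≈ 22377 km.

22377 km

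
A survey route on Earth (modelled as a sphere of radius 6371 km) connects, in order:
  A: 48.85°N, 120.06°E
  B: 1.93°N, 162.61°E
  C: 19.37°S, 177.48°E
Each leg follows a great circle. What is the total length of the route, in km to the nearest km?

Leg A→B: central angle 1.0358 rad, distance 6599.0 km.
Leg B→C: central angle 0.4508 rad, distance 2871.8 km.
Total: 6599.0 + 2871.8 ≈ 9471 km.

9471 km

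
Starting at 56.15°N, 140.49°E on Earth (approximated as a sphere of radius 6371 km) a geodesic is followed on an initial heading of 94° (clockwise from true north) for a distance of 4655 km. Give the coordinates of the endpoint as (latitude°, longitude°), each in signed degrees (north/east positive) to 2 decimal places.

36.34°, -163.77°

Angular distance δ = d/R = 4655/6371 = 0.73065 rad; initial bearing θ = 1.6406 rad.
sin φ₂ = sin φ₁ cos δ + cos φ₁ sin δ cos θ = (0.8305)(0.7447) + (0.5570)(0.6674)(-0.0698) = 0.5926, so φ₂ = 36.34°.
Δλ = atan2(sin θ sin δ cos φ₁, cos δ − sin φ₁ sin φ₂) = atan2(0.3708, 0.2526) = 55.737°.
λ₂ = 140.490° + 55.737° = 196.23° → -163.77° after wrapping to (−180°, 180°].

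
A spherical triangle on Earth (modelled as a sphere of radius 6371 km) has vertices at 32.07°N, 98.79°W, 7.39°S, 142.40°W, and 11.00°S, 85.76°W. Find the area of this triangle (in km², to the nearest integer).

16152310 km²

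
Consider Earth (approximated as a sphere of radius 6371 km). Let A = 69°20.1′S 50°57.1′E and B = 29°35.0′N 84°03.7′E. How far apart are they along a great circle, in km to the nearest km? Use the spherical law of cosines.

With latitudes φ₁ = -69.335°, φ₂ = 29.583° and longitude difference Δλ = 33.110°:
cos c = sin φ₁ sin φ₂ + cos φ₁ cos φ₂ cos Δλ = (-0.9357)(0.4937) + (0.3529)(0.8696)(0.8376) = -0.20486,
so c = arccos(-0.20486) = 1.77712 rad.
Distance = R·c = 6371 × 1.7771 ≈ 11322 km.

11322 km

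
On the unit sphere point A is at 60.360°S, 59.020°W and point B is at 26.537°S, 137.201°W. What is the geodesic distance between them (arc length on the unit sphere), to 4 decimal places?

In radians: φ₁ = -1.0535, φ₂ = -0.4632, Δλ = -78.181° = -1.3645 rad.
cos c = sin φ₁ sin φ₂ + cos φ₁ cos φ₂ cos Δλ = (-0.8691)(-0.4468) + (0.4945)(0.8946)(0.2048) = 0.47894,
so c = arccos(0.47894) = 1.07135 rad.
On the unit sphere the arc length equals the central angle: 1.0714.

1.0714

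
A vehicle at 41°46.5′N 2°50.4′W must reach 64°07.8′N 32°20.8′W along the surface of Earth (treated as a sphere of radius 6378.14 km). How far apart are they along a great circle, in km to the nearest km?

In radians: φ₁ = 0.7291, φ₂ = 1.1193, Δλ = -29.507° = -0.5150 rad.
Haversine: a = sin²(Δφ/2) + cos φ₁ cos φ₂ sin²(Δλ/2) = 0.0376 + (0.7458)(0.4363)(0.0649) = 0.05868.
Central angle c = 2·arcsin(√a) = 0.48935 rad.
Distance = R·c = 6378.14 × 0.4893 ≈ 3121 km.

3121 km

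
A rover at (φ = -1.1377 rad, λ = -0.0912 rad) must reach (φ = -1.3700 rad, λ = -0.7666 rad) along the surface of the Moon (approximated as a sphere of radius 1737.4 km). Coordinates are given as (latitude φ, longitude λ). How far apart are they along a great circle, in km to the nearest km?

525 km

Let φ₁ = -1.1377 rad, φ₂ = -1.3700 rad, and Δλ = -0.6754 rad.
cos c = sin φ₁ sin φ₂ + cos φ₁ cos φ₂ cos Δλ = (-0.9077)(-0.9799) + (0.4197)(0.1994)(0.7805) = 0.95476,
so c = arccos(0.95476) = 0.30194 rad.
Distance = R·c = 1737.4 × 0.3019 ≈ 525 km.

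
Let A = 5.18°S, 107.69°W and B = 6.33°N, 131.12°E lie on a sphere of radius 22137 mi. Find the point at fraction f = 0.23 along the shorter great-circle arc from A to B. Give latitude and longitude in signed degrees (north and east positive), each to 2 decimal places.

-2.58°, -135.58°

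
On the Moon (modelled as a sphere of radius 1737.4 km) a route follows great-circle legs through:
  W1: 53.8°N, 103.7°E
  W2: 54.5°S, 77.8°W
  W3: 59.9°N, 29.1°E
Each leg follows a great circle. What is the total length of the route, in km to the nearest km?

Leg W1→W2: central angle 3.1220 rad, distance 5424.1 km.
Leg W2→W3: central angle 2.4800 rad, distance 4308.7 km.
Total: 5424.1 + 4308.7 ≈ 9733 km.

9733 km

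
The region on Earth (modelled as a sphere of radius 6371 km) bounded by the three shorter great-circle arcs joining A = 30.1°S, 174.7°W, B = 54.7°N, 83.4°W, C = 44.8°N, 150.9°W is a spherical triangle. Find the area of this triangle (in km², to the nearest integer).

Side lengths (central angles): a = 0.7496, b = 1.3610, c = 2.0050 rad; semiperimeter s = 2.0577.
By l'Huilier's theorem, tan(E/4) = √[tan(s/2) tan((s−a)/2) tan((s−b)/2) tan((s−c)/2)], giving spherical excess E = 0.4402 rad.
Area = E·R² = 0.4402 × (6371)² ≈ 17867440 km².

17867440 km²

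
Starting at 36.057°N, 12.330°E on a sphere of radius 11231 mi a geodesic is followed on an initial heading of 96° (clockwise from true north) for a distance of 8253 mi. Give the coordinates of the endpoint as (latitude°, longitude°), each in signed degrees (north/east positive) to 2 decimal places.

22.34°, 58.46°

Angular distance δ = d/R = 8253/11231 = 0.73484 rad; initial bearing θ = 1.6755 rad.
sin φ₂ = sin φ₁ cos δ + cos φ₁ sin δ cos θ = (0.5886)(0.7419) + (0.8084)(0.6705)(-0.1045) = 0.3800, so φ₂ = 22.34°.
Δλ = atan2(sin θ sin δ cos φ₁, cos δ − sin φ₁ sin φ₂) = atan2(0.5391, 0.5183) = 46.128°.
λ₂ = 12.330° + 46.128° = 58.46°.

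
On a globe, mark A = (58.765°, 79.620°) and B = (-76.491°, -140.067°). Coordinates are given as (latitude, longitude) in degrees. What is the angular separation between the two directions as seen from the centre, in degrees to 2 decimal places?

Let φ₁ = 1.0256 rad, φ₂ = -1.3350 rad, and Δλ = 2.4489 rad.
cos c = sin φ₁ sin φ₂ + cos φ₁ cos φ₂ cos Δλ = (0.8550)(-0.9723) + (0.5185)(0.2336)(-0.7695) = -0.92461,
so c = arccos(-0.92461) = 2.75080 rad.
So the angular separation is 157.61°.

157.61°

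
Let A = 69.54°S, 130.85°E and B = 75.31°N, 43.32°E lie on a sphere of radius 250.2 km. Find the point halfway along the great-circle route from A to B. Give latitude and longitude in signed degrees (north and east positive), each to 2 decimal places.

3.95°, 95.75°

The central angle between A and B is δ = 2.6963 rad.
With f = 0.5, the slerp weights are sin((1−f)δ)/sin δ = 2.2642 and sin(fδ)/sin δ = 2.2642.
Weighted sum of the unit vectors: (2.2642)·(-0.2286,0.2644,-0.9369) + (2.2642)·(0.1845,0.1740,0.9673) = (-0.0999, 0.9926, 0.0688).
Converting back: φ = atan2(z, √(x²+y²)) = 3.95°, λ = atan2(y, x) = 95.75°.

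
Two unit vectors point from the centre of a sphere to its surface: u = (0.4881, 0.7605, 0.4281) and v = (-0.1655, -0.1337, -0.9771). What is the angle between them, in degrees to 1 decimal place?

126.9°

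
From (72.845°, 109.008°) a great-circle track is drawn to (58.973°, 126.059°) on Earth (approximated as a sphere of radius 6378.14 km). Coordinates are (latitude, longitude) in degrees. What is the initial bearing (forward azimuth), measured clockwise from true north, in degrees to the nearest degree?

145°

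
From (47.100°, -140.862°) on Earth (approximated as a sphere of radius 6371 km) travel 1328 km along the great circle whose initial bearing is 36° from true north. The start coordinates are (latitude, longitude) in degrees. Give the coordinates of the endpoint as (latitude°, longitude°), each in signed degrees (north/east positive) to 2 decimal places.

56.17°, -128.24°

Angular distance δ = d/R = 1328/6371 = 0.20844 rad; initial bearing θ = 0.6283 rad.
sin φ₂ = sin φ₁ cos δ + cos φ₁ sin δ cos θ = (0.7325)(0.9784) + (0.6807)(0.2069)(0.8090) = 0.8307, so φ₂ = 56.17°.
Δλ = atan2(sin θ sin δ cos φ₁, cos δ − sin φ₁ sin φ₂) = atan2(0.0828, 0.3699) = 12.618°.
λ₂ = -140.862° + 12.618° = -128.24°.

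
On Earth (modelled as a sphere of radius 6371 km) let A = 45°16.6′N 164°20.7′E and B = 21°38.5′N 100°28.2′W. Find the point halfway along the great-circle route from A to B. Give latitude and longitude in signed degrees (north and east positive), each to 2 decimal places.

44.09°, -139.45°

The central angle between A and B is δ = 1.3664 rad.
With f = 0.5, the slerp weights are sin((1−f)δ)/sin δ = 0.6447 and sin(fδ)/sin δ = 0.6447.
Weighted sum of the unit vectors: (0.6447)·(-0.6776,0.1899,0.7105) + (0.6447)·(-0.1689,-0.9140,0.3688) = (-0.5457, -0.4669, 0.6958).
Converting back: φ = atan2(z, √(x²+y²)) = 44.09°, λ = atan2(y, x) = -139.45°.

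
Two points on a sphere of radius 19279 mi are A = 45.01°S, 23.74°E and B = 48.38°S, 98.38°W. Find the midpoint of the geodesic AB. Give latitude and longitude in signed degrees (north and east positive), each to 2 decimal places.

-65.45°, -34.09°

Central angle δ = 1.2880 rad. Interpolating on the sphere with fraction f = 0.5:
P = [sin((1−f)δ)·A + sin(fδ)·B] / sin δ = 0.6252·A + 0.6252·B in Cartesian coordinates,
giving P = (0.3441, -0.2329, -0.9096), i.e. latitude -65.45°, longitude -34.09°.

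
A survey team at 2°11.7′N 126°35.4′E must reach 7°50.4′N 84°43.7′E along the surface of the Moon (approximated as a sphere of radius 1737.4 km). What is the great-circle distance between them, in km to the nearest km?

1275 km

With latitudes φ₁ = 2.195°, φ₂ = 7.840° and longitude difference Δλ = -41.862°:
Haversine: a = sin²(Δφ/2) + cos φ₁ cos φ₂ sin²(Δλ/2) = 0.0024 + (0.9993)(0.9907)(0.1276) = 0.12876.
Central angle c = 2·arcsin(√a) = 0.73403 rad.
Distance = R·c = 1737.4 × 0.7340 ≈ 1275 km.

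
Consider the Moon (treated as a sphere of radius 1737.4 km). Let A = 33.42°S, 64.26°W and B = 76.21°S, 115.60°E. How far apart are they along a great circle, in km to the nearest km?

With latitudes φ₁ = -33.420°, φ₂ = -76.210° and longitude difference Δλ = 179.860°:
cos c = sin φ₁ sin φ₂ + cos φ₁ cos φ₂ cos Δλ = (-0.5508)(-0.9712) + (0.8347)(0.2384)(-1.0000) = 0.33595,
so c = arccos(0.33595) = 1.22819 rad.
Distance = R·c = 1737.4 × 1.2282 ≈ 2134 km.

2134 km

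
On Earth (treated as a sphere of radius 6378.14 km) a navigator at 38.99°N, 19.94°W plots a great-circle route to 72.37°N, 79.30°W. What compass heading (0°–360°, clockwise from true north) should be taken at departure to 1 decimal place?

338.0°

Δλ = -59.360° = -1.0360 rad.
y = sin Δλ · cos φ₂ = (-0.8604)(0.3029) = -0.2606
x = cos φ₁ sin φ₂ − sin φ₁ cos φ₂ cos Δλ = (0.7773)(0.9530) − (0.6292)(0.3029)(0.5096) = 0.6436
θ = atan2(y, x) = -22.04°; adding 360° gives 338.0°.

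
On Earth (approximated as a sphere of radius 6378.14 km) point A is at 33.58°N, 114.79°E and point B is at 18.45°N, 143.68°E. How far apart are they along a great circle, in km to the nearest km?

3327 km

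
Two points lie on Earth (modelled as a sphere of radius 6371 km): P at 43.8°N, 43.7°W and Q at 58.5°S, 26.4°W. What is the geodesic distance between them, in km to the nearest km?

11487 km

Let φ₁ = 0.7645 rad, φ₂ = -1.0210 rad, and Δλ = 0.3019 rad.
cos c = sin φ₁ sin φ₂ + cos φ₁ cos φ₂ cos Δλ = (0.6921)(-0.8526) + (0.7218)(0.5225)(0.9548) = -0.23009,
so c = arccos(-0.23009) = 1.80297 rad.
Distance = R·c = 6371 × 1.8030 ≈ 11487 km.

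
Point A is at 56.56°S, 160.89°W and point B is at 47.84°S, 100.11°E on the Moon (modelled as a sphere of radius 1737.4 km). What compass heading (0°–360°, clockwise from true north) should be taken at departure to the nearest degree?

233°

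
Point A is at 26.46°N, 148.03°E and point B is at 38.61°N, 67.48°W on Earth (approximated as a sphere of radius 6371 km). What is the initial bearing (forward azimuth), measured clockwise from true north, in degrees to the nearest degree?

28°

Δλ = 144.490° = 2.5218 rad.
y = sin Δλ · cos φ₂ = (0.5808)(0.7814) = 0.4539
x = cos φ₁ sin φ₂ − sin φ₁ cos φ₂ cos Δλ = (0.8952)(0.6240) − (0.4456)(0.7814)(-0.8140) = 0.8421
θ = atan2(y, x) = 28.32°, so the bearing is 28°.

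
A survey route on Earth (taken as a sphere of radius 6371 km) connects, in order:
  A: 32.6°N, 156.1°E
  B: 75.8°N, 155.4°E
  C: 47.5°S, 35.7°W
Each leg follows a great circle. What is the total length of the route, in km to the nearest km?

21631 km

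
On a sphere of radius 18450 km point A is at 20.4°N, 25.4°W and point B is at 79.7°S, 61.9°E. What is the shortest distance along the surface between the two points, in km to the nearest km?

With latitudes φ₁ = 20.400°, φ₂ = -79.700° and longitude difference Δλ = 87.300°:
cos c = sin φ₁ sin φ₂ + cos φ₁ cos φ₂ cos Δλ = (0.3486)(-0.9839) + (0.9373)(0.1788)(0.0471) = -0.33506,
so c = arccos(-0.33506) = 1.91247 rad.
Distance = R·c = 18450 × 1.9125 ≈ 35285 km.

35285 km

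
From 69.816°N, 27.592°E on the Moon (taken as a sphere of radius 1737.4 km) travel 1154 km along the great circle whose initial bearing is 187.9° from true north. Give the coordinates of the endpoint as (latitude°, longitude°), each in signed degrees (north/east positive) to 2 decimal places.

31.90°, 21.86°

Angular distance δ = d/R = 1154/1737.4 = 0.66421 rad; initial bearing θ = 3.2795 rad.
sin φ₂ = sin φ₁ cos δ + cos φ₁ sin δ cos θ = (0.9386)(0.7874) + (0.3450)(0.6164)(-0.9905) = 0.5284, so φ₂ = 31.90°.
Δλ = atan2(sin θ sin δ cos φ₁, cos δ − sin φ₁ sin φ₂) = atan2(-0.0292, 0.2915) = -5.727°.
λ₂ = 27.592° − 5.727° = 21.86°.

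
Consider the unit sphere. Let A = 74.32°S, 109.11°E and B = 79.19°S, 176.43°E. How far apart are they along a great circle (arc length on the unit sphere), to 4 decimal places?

0.2644

Let φ₁ = -1.2971 rad, φ₂ = -1.3821 rad, and Δλ = 1.1750 rad.
cos c = sin φ₁ sin φ₂ + cos φ₁ cos φ₂ cos Δλ = (-0.9628)(-0.9823) + (0.2703)(0.1876)(0.3856) = 0.96525,
so c = arccos(0.96525) = 0.26441 rad.
On the unit sphere the arc length equals the central angle: 0.2644.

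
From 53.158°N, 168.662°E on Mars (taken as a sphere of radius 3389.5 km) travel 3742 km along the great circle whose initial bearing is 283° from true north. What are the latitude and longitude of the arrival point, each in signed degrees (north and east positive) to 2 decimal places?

Angular distance δ = d/R = 3742/3389.5 = 1.10400 rad; initial bearing θ = 4.9393 rad.
sin φ₂ = sin φ₁ cos δ + cos φ₁ sin δ cos θ = (0.8003)(0.4500) + (0.5996)(0.8930)(0.2250) = 0.4806, so φ₂ = 28.73°.
Δλ = atan2(sin θ sin δ cos φ₁, cos δ − sin φ₁ sin φ₂) = atan2(-0.5217, 0.0654) = -82.855°.
λ₂ = 168.662° − 82.855° = 85.81°.

28.73°, 85.81°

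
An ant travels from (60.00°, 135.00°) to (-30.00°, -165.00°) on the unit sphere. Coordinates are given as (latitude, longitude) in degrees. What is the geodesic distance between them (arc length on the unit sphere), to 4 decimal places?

1.7890

With latitudes φ₁ = 60.000°, φ₂ = -30.000° and longitude difference Δλ = 60.000°:
cos c = sin φ₁ sin φ₂ + cos φ₁ cos φ₂ cos Δλ = (0.8660)(-0.5000) + (0.5000)(0.8660)(0.5000) = -0.21651,
so c = arccos(-0.21651) = 1.78903 rad.
On the unit sphere the arc length equals the central angle: 1.7890.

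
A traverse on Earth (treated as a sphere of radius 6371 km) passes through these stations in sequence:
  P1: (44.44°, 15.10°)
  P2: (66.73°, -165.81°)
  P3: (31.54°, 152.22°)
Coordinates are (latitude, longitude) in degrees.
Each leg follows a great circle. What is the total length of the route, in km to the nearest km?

12439 km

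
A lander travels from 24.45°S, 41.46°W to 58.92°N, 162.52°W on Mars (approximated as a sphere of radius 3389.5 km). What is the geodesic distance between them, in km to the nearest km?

Let φ₁ = -0.4267 rad, φ₂ = 1.0283 rad, and Δλ = -2.1129 rad.
Haversine: a = sin²(Δφ/2) + cos φ₁ cos φ₂ sin²(Δλ/2) = 0.4423 + (0.9103)(0.5162)(0.7580) = 0.79847.
Central angle c = 2·arcsin(√a) = 2.21048 rad.
Distance = R·c = 3389.5 × 2.2105 ≈ 7492 km.

7492 km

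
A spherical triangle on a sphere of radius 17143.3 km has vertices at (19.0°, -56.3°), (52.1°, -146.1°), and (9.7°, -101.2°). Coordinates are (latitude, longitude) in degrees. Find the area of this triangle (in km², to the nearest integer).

Side lengths (central angles): a = 0.9742, b = 0.7741, c = 1.3089 rad; semiperimeter s = 1.5286.
By l'Huilier's theorem, tan(E/4) = √[tan(s/2) tan((s−a)/2) tan((s−b)/2) tan((s−c)/2)], giving spherical excess E = 0.4350 rad.
Area = E·R² = 0.4350 × (17143.3)² ≈ 127843916 km².

127843916 km²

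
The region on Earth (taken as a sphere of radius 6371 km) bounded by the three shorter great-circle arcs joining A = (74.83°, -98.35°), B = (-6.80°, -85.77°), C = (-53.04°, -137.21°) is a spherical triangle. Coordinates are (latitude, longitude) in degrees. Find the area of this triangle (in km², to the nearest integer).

Side lengths (central angles): a = 1.0852, b = 2.2767, c = 1.4310 rad; semiperimeter s = 2.3964.
By l'Huilier's theorem, tan(E/4) = √[tan(s/2) tan((s−a)/2) tan((s−b)/2) tan((s−c)/2)], giving spherical excess E = 0.9748 rad.
Area = E·R² = 0.9748 × (6371)² ≈ 39568345 km².

39568345 km²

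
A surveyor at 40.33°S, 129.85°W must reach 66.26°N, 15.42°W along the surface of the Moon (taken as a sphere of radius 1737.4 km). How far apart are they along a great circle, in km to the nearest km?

4124 km

With latitudes φ₁ = -40.330°, φ₂ = 66.260° and longitude difference Δλ = 114.430°:
Haversine: a = sin²(Δφ/2) + cos φ₁ cos φ₂ sin²(Δλ/2) = 0.6428 + (0.7623)(0.4026)(0.7068) = 0.85968.
Central angle c = 2·arcsin(√a) = 2.37367 rad.
Distance = R·c = 1737.4 × 2.3737 ≈ 4124 km.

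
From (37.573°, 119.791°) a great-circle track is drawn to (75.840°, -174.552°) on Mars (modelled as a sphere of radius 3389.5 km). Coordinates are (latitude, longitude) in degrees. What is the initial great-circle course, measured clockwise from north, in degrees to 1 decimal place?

17.5°

With φ₁ = 0.6558, φ₂ = 1.3237, Δλ = 1.1459 rad, the forward-azimuth formula gives
θ = atan2( sin Δλ cos φ₂ , cos φ₁ sin φ₂ − sin φ₁ cos φ₂ cos Δλ ) = atan2(0.2229, 0.7070) = 17.50°.
So the initial bearing is 17.5°.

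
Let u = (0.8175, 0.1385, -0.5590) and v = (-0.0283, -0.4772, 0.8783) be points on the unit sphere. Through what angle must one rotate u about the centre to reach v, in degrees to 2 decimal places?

u·v = -0.5802; |u| = 1.0000, |v| = 1.0000.
cos θ = (u·v)/(|u||v|) = -0.5802, so θ = 125.47°.

125.47°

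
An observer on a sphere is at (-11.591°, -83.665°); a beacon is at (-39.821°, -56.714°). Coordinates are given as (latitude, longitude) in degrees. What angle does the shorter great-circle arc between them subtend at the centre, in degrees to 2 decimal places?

36.93°

In radians: φ₁ = -0.2023, φ₂ = -0.6950, Δλ = 26.951° = 0.4704 rad.
Haversine: a = sin²(Δφ/2) + cos φ₁ cos φ₂ sin²(Δλ/2) = 0.0595 + (0.9796)(0.7680)(0.0543) = 0.10033.
Central angle c = 2·arcsin(√a) = 0.64460 rad.
So the angular separation is 36.93°.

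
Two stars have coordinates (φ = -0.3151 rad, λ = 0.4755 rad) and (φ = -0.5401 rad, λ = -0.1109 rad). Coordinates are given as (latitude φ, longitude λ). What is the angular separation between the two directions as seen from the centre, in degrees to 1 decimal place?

33.0°

In radians: φ₁ = -0.3151, φ₂ = -0.5401, Δλ = -33.598° = -0.5864 rad.
cos c = sin φ₁ sin φ₂ + cos φ₁ cos φ₂ cos Δλ = (-0.3099)(-0.5142) + (0.9508)(0.8577)(0.8329) = 0.83857,
so c = arccos(0.83857) = 0.57615 rad.
So the angular separation is 33.0°.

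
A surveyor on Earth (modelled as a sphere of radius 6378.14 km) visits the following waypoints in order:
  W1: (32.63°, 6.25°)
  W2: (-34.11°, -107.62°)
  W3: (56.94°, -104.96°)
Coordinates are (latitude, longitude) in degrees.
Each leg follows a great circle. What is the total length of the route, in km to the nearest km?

24140 km

Leg W1→W2: central angle 2.1951 rad, distance 14000.8 km.
Leg W2→W3: central angle 1.5896 rad, distance 10138.7 km.
Total: 14000.8 + 10138.7 ≈ 24140 km.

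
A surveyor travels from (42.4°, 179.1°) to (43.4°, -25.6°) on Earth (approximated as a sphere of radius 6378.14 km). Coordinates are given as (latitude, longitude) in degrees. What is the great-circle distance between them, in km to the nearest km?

10173 km

In radians: φ₁ = 0.7400, φ₂ = 0.7575, Δλ = 155.300° = 2.7105 rad.
cos c = sin φ₁ sin φ₂ + cos φ₁ cos φ₂ cos Δλ = (0.6743)(0.6871) + (0.7385)(0.7266)(-0.9085) = -0.02415,
so c = arccos(-0.02415) = 1.59495 rad.
Distance = R·c = 6378.14 × 1.5949 ≈ 10173 km.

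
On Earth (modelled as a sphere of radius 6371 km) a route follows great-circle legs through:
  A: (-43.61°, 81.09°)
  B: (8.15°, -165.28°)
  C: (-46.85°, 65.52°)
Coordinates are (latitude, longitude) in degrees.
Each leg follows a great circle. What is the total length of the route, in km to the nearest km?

Leg A→B: central angle 1.9661 rad, distance 12525.9 km.
Leg B→C: central angle 2.1309 rad, distance 13576.3 km.
Total: 12525.9 + 13576.3 ≈ 26102 km.

26102 km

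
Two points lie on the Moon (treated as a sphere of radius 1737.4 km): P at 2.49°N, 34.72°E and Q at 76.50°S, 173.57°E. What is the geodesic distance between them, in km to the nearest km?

3111 km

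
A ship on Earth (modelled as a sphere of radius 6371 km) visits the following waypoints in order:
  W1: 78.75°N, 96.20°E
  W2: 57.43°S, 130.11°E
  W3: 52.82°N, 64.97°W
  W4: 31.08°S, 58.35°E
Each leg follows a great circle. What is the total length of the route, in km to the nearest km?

Leg W1→W2: central angle 2.4029 rad, distance 15309.2 km.
Leg W2→W3: central angle 2.9715 rad, distance 18931.2 km.
Leg W3→W4: central angle 2.3401 rad, distance 14908.6 km.
Total: 15309.2 + 18931.2 + 14908.6 ≈ 49149 km.

49149 km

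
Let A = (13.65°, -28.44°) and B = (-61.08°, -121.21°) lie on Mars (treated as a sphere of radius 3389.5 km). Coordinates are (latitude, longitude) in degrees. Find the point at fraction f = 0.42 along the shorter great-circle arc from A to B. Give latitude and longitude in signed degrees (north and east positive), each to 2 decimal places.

-24.06°, -50.35°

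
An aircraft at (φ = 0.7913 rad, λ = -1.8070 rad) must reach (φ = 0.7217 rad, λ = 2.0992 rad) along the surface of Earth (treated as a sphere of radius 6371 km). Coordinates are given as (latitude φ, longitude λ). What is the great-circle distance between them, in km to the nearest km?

In radians: φ₁ = 0.7913, φ₂ = 0.7217, Δλ = -136.191° = -2.3770 rad.
cos c = sin φ₁ sin φ₂ + cos φ₁ cos φ₂ cos Δλ = (0.7113)(0.6607) + (0.7029)(0.7507)(-0.7217) = 0.08911,
so c = arccos(0.08911) = 1.48157 rad.
Distance = R·c = 6371 × 1.4816 ≈ 9439 km.

9439 km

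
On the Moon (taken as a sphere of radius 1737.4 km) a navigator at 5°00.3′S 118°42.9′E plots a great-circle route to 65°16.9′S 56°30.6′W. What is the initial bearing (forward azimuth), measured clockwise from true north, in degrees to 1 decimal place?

182.1°

With φ₁ = -0.0874, φ₂ = -1.1394, Δλ = -3.0583 rad, the forward-azimuth formula gives
θ = atan2( sin Δλ cos φ₂ , cos φ₁ sin φ₂ − sin φ₁ cos φ₂ cos Δλ ) = atan2(-0.0348, -0.9413) = -177.88°.
Adding 360° brings this into [0°, 360°): 182.1°.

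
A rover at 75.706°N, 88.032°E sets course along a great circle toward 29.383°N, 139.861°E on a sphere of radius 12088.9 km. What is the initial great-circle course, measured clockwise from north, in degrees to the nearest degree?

With φ₁ = 1.3213, φ₂ = 0.5128, Δλ = 0.9046 rad, the forward-azimuth formula gives
θ = atan2( sin Δλ cos φ₂ , cos φ₁ sin φ₂ − sin φ₁ cos φ₂ cos Δλ ) = atan2(0.6850, -0.4007) = 120.32°.
So the initial bearing is 120°.

120°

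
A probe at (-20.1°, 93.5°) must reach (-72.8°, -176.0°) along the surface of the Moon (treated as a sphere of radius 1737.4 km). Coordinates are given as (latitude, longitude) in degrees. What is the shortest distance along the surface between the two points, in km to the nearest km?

2152 km

Let φ₁ = -0.3508 rad, φ₂ = -1.2706 rad, and Δλ = 1.5795 rad.
cos c = sin φ₁ sin φ₂ + cos φ₁ cos φ₂ cos Δλ = (-0.3437)(-0.9553) + (0.9391)(0.2957)(-0.0087) = 0.32587,
so c = arccos(0.32587) = 1.23887 rad.
Distance = R·c = 1737.4 × 1.2389 ≈ 2152 km.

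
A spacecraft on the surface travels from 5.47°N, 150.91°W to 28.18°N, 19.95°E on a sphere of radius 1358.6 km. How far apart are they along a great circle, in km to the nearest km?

Let φ₁ = 0.0955 rad, φ₂ = 0.4918 rad, and Δλ = 2.9821 rad.
Haversine: a = sin²(Δφ/2) + cos φ₁ cos φ₂ sin²(Δλ/2) = 0.0388 + (0.9954)(0.8815)(0.9937) = 0.91065.
Central angle c = 2·arcsin(√a) = 2.53448 rad.
Distance = R·c = 1358.6 × 2.5345 ≈ 3443 km.

3443 km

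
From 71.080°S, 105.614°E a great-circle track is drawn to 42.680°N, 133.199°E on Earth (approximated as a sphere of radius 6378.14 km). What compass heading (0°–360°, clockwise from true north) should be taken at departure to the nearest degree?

22°

With φ₁ = -1.2406, φ₂ = 0.7449, Δλ = 0.4814 rad, the forward-azimuth formula gives
θ = atan2( sin Δλ cos φ₂ , cos φ₁ sin φ₂ − sin φ₁ cos φ₂ cos Δλ ) = atan2(0.3404, 0.8362) = 22.15°.
So the initial bearing is 22°.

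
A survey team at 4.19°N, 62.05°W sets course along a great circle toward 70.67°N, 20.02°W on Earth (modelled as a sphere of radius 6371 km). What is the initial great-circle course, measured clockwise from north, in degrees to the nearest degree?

With φ₁ = 0.0731, φ₂ = 1.2334, Δλ = 0.7336 rad, the forward-azimuth formula gives
θ = atan2( sin Δλ cos φ₂ , cos φ₁ sin φ₂ − sin φ₁ cos φ₂ cos Δλ ) = atan2(0.2216, 0.9231) = 13.50°.
So the initial bearing is 13°.

13°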